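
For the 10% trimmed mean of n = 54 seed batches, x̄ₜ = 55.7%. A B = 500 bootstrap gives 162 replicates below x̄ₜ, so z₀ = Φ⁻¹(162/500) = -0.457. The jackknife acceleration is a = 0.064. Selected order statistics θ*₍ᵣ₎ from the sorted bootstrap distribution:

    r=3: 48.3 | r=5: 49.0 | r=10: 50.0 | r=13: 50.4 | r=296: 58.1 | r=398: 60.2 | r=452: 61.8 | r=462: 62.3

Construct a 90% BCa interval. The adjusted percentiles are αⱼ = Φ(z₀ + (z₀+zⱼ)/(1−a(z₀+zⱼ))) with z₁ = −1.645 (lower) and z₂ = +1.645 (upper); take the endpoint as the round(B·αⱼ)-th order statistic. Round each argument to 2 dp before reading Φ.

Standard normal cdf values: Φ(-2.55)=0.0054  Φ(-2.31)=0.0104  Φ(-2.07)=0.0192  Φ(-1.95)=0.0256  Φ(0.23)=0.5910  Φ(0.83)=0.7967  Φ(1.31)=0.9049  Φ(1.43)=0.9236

(49.0, 60.2)

Lower: z₀ + z₁ = -0.457 + (-1.645) = -2.102; 1 − a(z₀+z₁) = 1 − (0.064)(-2.102) = 1.1345; argument = -0.457 + (-2.102)/1.1345 = -2.3098 → -2.31.
α₁ = Φ(-2.31) = 0.0104; rank = round(500 × 0.0104) = 5; θ*₍5₎ = 49.0.
Upper: z₀ + z₂ = 1.188; 1 − a(z₀+z₂) = 0.9240; argument = 0.8288 → 0.83; α₂ = 0.7967; rank = 398; θ*₍398₎ = 60.2.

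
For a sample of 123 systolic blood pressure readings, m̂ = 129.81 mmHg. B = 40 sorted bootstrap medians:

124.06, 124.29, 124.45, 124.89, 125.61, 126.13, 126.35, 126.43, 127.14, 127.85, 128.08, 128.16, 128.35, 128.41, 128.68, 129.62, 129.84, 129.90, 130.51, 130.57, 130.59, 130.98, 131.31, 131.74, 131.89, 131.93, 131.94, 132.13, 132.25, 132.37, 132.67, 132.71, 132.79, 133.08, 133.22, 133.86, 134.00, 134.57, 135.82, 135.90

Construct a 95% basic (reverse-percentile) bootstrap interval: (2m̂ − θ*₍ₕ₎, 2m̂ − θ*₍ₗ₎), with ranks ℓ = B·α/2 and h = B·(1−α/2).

(123.80, 135.56)

Percentile endpoints at ranks 1 and 39: θ*₍1₎ = 124.06, θ*₍39₎ = 135.82.
Basic interval reflects these around m̂:
  lower = 2 × 129.81 − 135.82 = 123.80
  upper = 2 × 129.81 − 124.06 = 135.56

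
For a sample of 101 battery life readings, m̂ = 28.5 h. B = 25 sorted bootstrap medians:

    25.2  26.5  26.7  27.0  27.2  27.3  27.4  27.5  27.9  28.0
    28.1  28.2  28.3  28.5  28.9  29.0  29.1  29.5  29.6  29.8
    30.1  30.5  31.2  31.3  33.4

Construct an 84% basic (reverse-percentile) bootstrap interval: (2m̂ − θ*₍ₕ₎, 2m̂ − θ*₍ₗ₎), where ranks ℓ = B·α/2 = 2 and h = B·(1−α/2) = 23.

Percentile endpoints at ranks 2 and 23: θ*₍2₎ = 26.5, θ*₍23₎ = 31.2.
Basic interval reflects these around m̂:
  lower = 2 × 28.5 − 31.2 = 25.8
  upper = 2 × 28.5 − 26.5 = 30.5

(25.8, 30.5)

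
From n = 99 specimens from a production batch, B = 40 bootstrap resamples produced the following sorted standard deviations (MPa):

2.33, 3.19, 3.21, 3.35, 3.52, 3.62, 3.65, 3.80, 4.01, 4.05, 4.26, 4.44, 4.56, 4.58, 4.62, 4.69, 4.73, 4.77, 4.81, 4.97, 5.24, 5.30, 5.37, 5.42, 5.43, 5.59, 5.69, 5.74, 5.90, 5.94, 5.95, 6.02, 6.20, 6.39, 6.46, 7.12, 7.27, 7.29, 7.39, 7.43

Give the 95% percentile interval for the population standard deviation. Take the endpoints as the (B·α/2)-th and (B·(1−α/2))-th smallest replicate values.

α = 0.05; lower rank = 40 × 0.025 = 1; upper rank = 40 × 0.975 = 39.
The 1st smallest replicate is 2.33; the 39th is 7.39.

(2.33, 7.39)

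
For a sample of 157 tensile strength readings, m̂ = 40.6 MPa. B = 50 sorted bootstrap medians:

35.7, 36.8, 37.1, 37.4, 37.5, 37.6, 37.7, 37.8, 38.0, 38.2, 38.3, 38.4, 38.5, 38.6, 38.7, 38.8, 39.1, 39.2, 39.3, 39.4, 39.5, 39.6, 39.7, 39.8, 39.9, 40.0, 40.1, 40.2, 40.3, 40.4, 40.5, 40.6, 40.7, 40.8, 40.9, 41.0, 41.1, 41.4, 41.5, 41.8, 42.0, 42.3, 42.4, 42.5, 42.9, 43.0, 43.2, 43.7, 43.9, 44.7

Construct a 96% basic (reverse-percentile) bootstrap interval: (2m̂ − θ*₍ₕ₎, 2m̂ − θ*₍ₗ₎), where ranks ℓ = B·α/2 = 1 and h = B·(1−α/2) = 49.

(37.3, 45.5)

Percentile endpoints at ranks 1 and 49: θ*₍1₎ = 35.7, θ*₍49₎ = 43.9.
Basic interval reflects these around m̂:
  lower = 2 × 40.6 − 43.9 = 37.3
  upper = 2 × 40.6 − 35.7 = 45.5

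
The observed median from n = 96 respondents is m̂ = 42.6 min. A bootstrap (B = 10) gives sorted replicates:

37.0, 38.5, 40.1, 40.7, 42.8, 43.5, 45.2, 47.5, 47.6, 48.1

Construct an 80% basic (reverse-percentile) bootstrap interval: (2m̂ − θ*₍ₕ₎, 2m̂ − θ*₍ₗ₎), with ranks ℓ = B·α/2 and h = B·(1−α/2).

(37.6, 48.2)

Percentile endpoints at ranks 1 and 9: θ*₍1₎ = 37.0, θ*₍9₎ = 47.6.
Basic interval reflects these around m̂:
  lower = 2 × 42.6 − 47.6 = 37.6
  upper = 2 × 42.6 − 37.0 = 48.2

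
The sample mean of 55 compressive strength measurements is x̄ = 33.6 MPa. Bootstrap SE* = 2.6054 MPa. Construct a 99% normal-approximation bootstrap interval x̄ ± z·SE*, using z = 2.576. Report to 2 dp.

(26.89, 40.31)

Margin = 2.576 × 2.6054 = 6.712
Interval: 33.6 ± 6.712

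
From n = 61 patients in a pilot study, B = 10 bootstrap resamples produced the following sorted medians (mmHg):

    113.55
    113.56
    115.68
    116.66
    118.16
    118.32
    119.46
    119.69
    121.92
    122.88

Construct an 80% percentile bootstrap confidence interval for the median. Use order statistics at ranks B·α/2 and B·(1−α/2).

α = 0.20; lower rank = 10 × 0.100 = 1; upper rank = 10 × 0.900 = 9.
The 1st smallest replicate is 113.55; the 9th is 121.92.

(113.55, 121.92)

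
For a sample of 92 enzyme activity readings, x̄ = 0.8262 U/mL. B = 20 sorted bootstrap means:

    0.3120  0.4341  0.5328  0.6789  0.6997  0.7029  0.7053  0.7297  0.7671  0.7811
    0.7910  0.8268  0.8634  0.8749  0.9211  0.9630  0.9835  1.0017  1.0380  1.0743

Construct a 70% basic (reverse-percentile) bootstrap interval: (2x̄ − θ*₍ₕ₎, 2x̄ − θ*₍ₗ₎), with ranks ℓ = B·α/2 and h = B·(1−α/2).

Percentile endpoints at ranks 3 and 17: θ*₍3₎ = 0.5328, θ*₍17₎ = 0.9835.
Basic interval reflects these around x̄:
  lower = 2 × 0.8262 − 0.9835 = 0.6689
  upper = 2 × 0.8262 − 0.5328 = 1.1196

(0.6689, 1.1196)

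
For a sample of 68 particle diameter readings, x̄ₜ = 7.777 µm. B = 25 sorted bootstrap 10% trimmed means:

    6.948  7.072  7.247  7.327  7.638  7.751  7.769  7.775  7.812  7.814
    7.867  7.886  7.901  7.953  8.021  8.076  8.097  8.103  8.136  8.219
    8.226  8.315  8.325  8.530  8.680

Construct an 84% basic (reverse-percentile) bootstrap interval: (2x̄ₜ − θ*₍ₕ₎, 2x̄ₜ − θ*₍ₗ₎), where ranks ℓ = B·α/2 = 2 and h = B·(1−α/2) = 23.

(7.229, 8.482)

Percentile endpoints at ranks 2 and 23: θ*₍2₎ = 7.072, θ*₍23₎ = 8.325.
Basic interval reflects these around x̄ₜ:
  lower = 2 × 7.777 − 8.325 = 7.229
  upper = 2 × 7.777 − 7.072 = 8.482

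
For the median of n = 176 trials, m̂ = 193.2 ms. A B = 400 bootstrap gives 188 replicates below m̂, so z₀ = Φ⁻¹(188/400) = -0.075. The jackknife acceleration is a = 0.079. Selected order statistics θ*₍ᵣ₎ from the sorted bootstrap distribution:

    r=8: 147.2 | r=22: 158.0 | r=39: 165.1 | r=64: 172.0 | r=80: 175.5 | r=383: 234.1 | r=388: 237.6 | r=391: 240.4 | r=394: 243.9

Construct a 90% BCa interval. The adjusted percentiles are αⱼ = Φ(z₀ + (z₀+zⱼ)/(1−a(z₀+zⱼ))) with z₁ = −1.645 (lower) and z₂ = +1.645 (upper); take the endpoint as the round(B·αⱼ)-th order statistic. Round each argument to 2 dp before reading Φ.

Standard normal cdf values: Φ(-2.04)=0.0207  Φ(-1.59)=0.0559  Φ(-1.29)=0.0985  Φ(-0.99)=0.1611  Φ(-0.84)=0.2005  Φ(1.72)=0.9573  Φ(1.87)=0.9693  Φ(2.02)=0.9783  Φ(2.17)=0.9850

Lower: z₀ + z₁ = -0.075 + (-1.645) = -1.720; 1 − a(z₀+z₁) = 1 − (0.079)(-1.720) = 1.1359; argument = -0.075 + (-1.720)/1.1359 = -1.5892 → -1.59.
α₁ = Φ(-1.59) = 0.0559; rank = round(400 × 0.0559) = 22; θ*₍22₎ = 158.0.
Upper: z₀ + z₂ = 1.570; 1 − a(z₀+z₂) = 0.8760; argument = 1.7173 → 1.72; α₂ = 0.9573; rank = 383; θ*₍383₎ = 234.1.

(158.0, 234.1)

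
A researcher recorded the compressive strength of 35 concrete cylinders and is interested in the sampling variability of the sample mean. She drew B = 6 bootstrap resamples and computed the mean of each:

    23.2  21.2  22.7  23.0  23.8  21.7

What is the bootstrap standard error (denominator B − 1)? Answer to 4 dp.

SE* = 0.9737

Bootstrap SE is the standard deviation of the 6 replicate means.
Mean of replicates: (23.2 + 21.2 + 22.7 + 23.0 + 23.8 + 21.7) / 6 = 135.60000 / 6 = 22.60000
Sum of squared deviations: (+0.60000)² + (−1.40000)² + (+0.10000)² + (+0.40000)² + (+1.20000)² + (−0.90000)² = 4.74000
Variance = 4.74000 / 5 = 0.94800
SE* = √0.94800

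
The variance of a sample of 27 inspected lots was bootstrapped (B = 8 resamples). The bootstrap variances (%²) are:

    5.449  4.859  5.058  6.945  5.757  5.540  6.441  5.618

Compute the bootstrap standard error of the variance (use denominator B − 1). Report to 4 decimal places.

Bootstrap SE is the standard deviation of the 8 replicate variances.
Mean of replicates: (5.449 + 4.859 + 5.058 + 6.945 + 5.757 + 5.540 + 6.441 + 5.618) / 8 = 45.66700 / 8 = 5.70838
Sum of squared deviations: (−0.25938)² + (−0.84938)² + (−0.65038)² + (+1.23663)² + (+0.04862)² + (−0.16838)² + (+0.73262)² + (−0.09037)² = 3.31656
Variance = 3.31656 / 7 = 0.47379
SE* = √0.47379

SE* = 0.6883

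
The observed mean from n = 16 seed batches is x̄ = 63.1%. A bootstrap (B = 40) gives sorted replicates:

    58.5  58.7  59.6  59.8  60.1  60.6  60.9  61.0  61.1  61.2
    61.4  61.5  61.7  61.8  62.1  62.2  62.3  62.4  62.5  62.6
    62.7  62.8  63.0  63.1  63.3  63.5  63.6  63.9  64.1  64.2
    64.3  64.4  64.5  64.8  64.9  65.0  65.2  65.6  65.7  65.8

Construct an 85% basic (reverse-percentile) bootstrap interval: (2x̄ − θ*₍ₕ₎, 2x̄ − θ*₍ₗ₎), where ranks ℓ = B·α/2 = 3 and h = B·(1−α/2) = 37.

Percentile endpoints at ranks 3 and 37: θ*₍3₎ = 59.6, θ*₍37₎ = 65.2.
Basic interval reflects these around x̄:
  lower = 2 × 63.1 − 65.2 = 61.0
  upper = 2 × 63.1 − 59.6 = 66.6

(61.0, 66.6)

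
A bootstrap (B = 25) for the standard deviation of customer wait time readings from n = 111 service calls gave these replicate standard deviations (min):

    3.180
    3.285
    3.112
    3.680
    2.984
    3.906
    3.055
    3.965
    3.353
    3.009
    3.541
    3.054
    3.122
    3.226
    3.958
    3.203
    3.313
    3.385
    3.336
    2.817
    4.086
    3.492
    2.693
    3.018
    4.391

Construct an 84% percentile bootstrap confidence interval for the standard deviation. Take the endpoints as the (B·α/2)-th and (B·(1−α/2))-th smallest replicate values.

(2.817, 3.965)

Sorted replicates: 2.693, 2.817, 2.984, 3.009, 3.018, 3.054, 3.055, 3.112, 3.122, 3.180, 3.203, 3.226, 3.285, 3.313, 3.336, 3.353, 3.385, 3.492, 3.541, 3.680, 3.906, 3.958, 3.965, 4.086, 4.391
α = 0.16; lower rank = 25 × 0.080 = 2; upper rank = 25 × 0.920 = 23.
The 2nd smallest replicate is 2.817; the 23rd is 3.965.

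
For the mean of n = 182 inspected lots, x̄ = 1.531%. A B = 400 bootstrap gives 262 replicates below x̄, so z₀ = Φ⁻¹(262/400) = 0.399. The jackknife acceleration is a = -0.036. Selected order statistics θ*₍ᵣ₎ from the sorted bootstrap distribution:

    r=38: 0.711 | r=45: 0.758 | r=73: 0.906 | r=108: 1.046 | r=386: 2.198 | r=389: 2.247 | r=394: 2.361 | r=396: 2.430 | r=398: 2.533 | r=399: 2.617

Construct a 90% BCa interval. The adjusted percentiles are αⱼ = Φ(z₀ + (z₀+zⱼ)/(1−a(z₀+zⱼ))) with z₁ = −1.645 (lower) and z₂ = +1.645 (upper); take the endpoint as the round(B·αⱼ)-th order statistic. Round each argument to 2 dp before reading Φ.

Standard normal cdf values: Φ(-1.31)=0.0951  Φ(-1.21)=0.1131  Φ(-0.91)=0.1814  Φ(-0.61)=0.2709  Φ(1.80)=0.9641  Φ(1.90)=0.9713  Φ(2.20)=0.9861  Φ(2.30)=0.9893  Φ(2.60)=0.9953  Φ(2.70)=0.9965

Lower: z₀ + z₁ = 0.399 + (-1.645) = -1.246; 1 − a(z₀+z₁) = 1 − (-0.036)(-1.246) = 0.9551; argument = 0.399 + (-1.246)/0.9551 = -0.9055 → -0.91.
α₁ = Φ(-0.91) = 0.1814; rank = round(400 × 0.1814) = 73; θ*₍73₎ = 0.906.
Upper: z₀ + z₂ = 2.044; 1 − a(z₀+z₂) = 1.0736; argument = 2.3029 → 2.30; α₂ = 0.9893; rank = 396; θ*₍396₎ = 2.430.

(0.906, 2.430)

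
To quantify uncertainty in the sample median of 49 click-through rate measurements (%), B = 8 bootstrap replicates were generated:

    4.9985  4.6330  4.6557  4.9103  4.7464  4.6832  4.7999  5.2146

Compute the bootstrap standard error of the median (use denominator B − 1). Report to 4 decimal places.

SE* = 0.2005

Bootstrap SE is the standard deviation of the 8 replicate medians.
Mean of replicates: (4.9985 + 4.6330 + 4.6557 + 4.9103 + 4.7464 + 4.6832 + 4.7999 + 5.2146) / 8 = 38.64160 / 8 = 4.83020
Sum of squared deviations: (+0.16830)² + (−0.19720)² + (−0.17450)² + (+0.08010)² + (−0.08380)² + (−0.14700)² + (−0.03030)² + (+0.38440)² = 0.28139
Variance = 0.28139 / 7 = 0.04020
SE* = √0.04020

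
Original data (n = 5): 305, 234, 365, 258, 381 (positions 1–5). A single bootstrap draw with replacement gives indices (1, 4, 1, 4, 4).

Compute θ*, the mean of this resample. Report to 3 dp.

Resample values: 305, 258, 305, 258, 258.
Mean = (305 + 258 + 305 + 258 + 258) / 5 = 1384.0 / 5 = 276.800

θ* = 276.800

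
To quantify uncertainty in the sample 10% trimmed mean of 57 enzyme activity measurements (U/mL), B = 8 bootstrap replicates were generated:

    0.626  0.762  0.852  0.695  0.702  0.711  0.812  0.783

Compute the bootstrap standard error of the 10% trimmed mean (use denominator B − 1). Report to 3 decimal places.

SE* = 0.073

Bootstrap SE is the standard deviation of the 8 replicate 10% trimmed means.
Mean of replicates: (0.626 + 0.762 + 0.852 + 0.695 + 0.702 + 0.711 + 0.812 + 0.783) / 8 = 5.9430 / 8 = 0.7429
Sum of squared deviations: (−0.1169)² + (+0.0191)² + (+0.1091)² + (−0.0479)² + (−0.0409)² + (−0.0319)² + (+0.0691)² + (+0.0401)² = 0.0373
Variance = 0.0373 / 7 = 0.0053
SE* = √0.0053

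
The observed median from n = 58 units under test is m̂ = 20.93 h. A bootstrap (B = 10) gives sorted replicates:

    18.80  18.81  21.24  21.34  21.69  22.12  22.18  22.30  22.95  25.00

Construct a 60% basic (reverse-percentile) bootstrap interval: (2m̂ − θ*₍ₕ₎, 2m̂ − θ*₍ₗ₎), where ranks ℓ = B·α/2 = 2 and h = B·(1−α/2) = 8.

Percentile endpoints at ranks 2 and 8: θ*₍2₎ = 18.81, θ*₍8₎ = 22.30.
Basic interval reflects these around m̂:
  lower = 2 × 20.93 − 22.30 = 19.56
  upper = 2 × 20.93 − 18.81 = 23.05

(19.56, 23.05)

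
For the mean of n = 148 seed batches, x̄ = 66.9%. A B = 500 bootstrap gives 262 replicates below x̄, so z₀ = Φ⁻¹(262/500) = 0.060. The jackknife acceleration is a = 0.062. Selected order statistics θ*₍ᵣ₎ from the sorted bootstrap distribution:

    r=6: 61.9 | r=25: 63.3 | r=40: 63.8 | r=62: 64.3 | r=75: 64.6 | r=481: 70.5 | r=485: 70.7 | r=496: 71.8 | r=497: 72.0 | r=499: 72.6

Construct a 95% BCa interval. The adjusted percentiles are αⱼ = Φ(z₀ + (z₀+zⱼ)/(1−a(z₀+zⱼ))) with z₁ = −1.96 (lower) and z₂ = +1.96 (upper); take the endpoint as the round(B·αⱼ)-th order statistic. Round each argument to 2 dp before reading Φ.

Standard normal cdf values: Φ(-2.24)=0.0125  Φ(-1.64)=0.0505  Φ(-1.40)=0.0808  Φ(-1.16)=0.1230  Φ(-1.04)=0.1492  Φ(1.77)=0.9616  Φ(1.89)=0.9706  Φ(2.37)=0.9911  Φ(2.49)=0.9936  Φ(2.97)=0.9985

(63.3, 71.8)

Lower: z₀ + z₁ = 0.060 + (-1.960) = -1.900; 1 − a(z₀+z₁) = 1 − (0.062)(-1.900) = 1.1178; argument = 0.060 + (-1.900)/1.1178 = -1.6398 → -1.64.
α₁ = Φ(-1.64) = 0.0505; rank = round(500 × 0.0505) = 25; θ*₍25₎ = 63.3.
Upper: z₀ + z₂ = 2.020; 1 − a(z₀+z₂) = 0.8748; argument = 2.3692 → 2.37; α₂ = 0.9911; rank = 496; θ*₍496₎ = 71.8.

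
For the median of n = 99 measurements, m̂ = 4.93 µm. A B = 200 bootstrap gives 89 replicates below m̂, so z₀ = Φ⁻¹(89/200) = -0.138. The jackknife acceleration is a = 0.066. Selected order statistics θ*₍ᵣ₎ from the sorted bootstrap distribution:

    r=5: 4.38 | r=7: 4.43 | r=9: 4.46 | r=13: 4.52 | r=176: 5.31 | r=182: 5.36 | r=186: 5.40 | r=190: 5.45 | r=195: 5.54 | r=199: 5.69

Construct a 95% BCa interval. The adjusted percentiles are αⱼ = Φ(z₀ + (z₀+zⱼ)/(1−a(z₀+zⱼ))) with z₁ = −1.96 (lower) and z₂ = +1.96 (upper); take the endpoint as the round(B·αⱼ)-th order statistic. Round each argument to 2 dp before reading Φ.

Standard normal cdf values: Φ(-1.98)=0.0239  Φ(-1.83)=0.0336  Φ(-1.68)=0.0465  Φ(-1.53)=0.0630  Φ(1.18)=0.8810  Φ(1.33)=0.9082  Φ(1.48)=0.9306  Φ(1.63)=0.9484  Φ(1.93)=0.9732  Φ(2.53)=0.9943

(4.38, 5.54)

Lower: z₀ + z₁ = -0.138 + (-1.960) = -2.098; 1 − a(z₀+z₁) = 1 − (0.066)(-2.098) = 1.1385; argument = -0.138 + (-2.098)/1.1385 = -1.9808 → -1.98.
α₁ = Φ(-1.98) = 0.0239; rank = round(200 × 0.0239) = 5; θ*₍5₎ = 4.38.
Upper: z₀ + z₂ = 1.822; 1 − a(z₀+z₂) = 0.8797; argument = 1.9330 → 1.93; α₂ = 0.9732; rank = 195; θ*₍195₎ = 5.54.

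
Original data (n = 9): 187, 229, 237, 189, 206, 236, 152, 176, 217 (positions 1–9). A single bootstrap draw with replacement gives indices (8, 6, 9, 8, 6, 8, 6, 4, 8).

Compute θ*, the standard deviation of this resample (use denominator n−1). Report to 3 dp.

Resample values: 176, 236, 217, 176, 236, 176, 236, 189, 176.
Mean = 202.0000; sum of squared deviations = 6566.0000
s² = 6566.0000 / 8 = 820.7500
s = √820.7500 = 28.649

θ* = 28.649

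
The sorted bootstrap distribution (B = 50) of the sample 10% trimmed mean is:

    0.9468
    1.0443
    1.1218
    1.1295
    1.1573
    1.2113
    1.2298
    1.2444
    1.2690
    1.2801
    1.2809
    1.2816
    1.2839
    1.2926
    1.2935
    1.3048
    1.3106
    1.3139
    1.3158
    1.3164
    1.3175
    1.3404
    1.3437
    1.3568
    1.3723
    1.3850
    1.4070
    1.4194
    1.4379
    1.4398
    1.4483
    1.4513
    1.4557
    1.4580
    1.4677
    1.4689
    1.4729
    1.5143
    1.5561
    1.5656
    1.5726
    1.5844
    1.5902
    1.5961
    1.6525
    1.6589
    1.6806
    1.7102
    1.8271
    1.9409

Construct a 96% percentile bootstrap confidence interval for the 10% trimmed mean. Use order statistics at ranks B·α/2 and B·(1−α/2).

(0.9468, 1.8271)

α = 0.04; lower rank = 50 × 0.020 = 1; upper rank = 50 × 0.980 = 49.
The 1st smallest replicate is 0.9468; the 49th is 1.8271.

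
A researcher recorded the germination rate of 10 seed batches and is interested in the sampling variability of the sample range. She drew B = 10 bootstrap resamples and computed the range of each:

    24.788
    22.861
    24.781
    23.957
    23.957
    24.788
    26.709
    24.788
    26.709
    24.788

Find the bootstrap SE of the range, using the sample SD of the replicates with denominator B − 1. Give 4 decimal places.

SE* = 1.1770

Bootstrap SE is the standard deviation of the 10 replicate ranges.
Mean of replicates: (24.788 + 22.861 + 24.781 + 23.957 + 23.957 + 24.788 + 26.709 + 24.788 + 26.709 + 24.788) / 10 = 248.12600 / 10 = 24.81260
Sum of squared deviations: (−0.02460)² + (−1.95160)² + (−0.03160)² + (−0.85560)² + (−0.85560)² + (−0.02460)² + (+1.89640)² + (−0.02460)² + (+1.89640)² + (−0.02460)² = 12.46893
Variance = 12.46893 / 9 = 1.38544
SE* = √1.38544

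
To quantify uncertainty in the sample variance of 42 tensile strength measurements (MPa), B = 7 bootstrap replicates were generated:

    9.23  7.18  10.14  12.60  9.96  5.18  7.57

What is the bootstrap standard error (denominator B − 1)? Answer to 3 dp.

Bootstrap SE is the standard deviation of the 7 replicate variances.
Mean of replicates: (9.23 + 7.18 + 10.14 + 12.60 + 9.96 + 5.18 + 7.57) / 7 = 61.8600 / 7 = 8.8371
Sum of squared deviations: (+0.3929)² + (−1.6571)² + (+1.3029)² + (+3.7629)² + (+1.1229)² + (−3.6571)² + (−1.2671)² = 34.9981
Variance = 34.9981 / 6 = 5.8330
SE* = √5.8330

SE* = 2.415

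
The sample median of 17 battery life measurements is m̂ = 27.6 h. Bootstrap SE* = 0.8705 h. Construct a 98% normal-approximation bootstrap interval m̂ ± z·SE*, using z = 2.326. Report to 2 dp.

Margin = 2.326 × 0.8705 = 2.025
Interval: 27.6 ± 2.025

(25.58, 29.62)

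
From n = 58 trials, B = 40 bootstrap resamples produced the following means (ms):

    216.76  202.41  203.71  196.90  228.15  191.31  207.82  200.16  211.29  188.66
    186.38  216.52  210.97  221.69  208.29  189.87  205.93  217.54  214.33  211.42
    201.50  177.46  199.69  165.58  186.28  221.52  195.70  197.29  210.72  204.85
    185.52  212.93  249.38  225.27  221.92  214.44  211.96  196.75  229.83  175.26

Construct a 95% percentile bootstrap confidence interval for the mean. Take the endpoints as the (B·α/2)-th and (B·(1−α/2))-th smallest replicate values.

Sorted replicates: 165.58, 175.26, 177.46, 185.52, 186.28, 186.38, 188.66, 189.87, 191.31, 195.70, 196.75, 196.90, 197.29, 199.69, 200.16, 201.50, 202.41, 203.71, 204.85, 205.93, 207.82, 208.29, 210.72, 210.97, 211.29, 211.42, 211.96, 212.93, 214.33, 214.44, 216.52, 216.76, 217.54, 221.52, 221.69, 221.92, 225.27, 228.15, 229.83, 249.38
α = 0.05; lower rank = 40 × 0.025 = 1; upper rank = 40 × 0.975 = 39.
The 1st smallest replicate is 165.58; the 39th is 229.83.

(165.58, 229.83)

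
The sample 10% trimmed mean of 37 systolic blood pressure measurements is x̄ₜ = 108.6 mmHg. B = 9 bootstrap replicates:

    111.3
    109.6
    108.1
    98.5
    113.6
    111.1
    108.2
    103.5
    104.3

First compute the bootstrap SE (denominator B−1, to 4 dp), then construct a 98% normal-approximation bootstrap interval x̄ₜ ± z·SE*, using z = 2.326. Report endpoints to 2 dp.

(97.66, 119.54)

Mean of replicates = 107.5778; sum of squared deviations = 177.0556; SE* = √(177.0556/8) = 4.7045
Margin = 2.326 × 4.7045 = 10.943
Interval: 108.6 ± 10.943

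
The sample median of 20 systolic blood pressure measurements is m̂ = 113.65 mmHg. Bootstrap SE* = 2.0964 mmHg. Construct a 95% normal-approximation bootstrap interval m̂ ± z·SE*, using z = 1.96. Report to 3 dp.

(109.541, 117.759)

Margin = 1.96 × 2.0964 = 4.1089
Interval: 113.65 ± 4.1089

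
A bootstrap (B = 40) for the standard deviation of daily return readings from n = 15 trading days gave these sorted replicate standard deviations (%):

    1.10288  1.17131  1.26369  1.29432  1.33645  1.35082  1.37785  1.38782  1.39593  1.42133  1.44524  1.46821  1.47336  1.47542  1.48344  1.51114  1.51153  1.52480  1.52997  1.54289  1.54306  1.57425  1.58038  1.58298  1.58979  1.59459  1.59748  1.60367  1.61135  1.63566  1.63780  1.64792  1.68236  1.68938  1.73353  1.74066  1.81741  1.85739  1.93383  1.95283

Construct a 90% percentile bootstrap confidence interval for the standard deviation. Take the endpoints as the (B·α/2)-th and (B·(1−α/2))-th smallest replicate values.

(1.17131, 1.85739)

α = 0.10; lower rank = 40 × 0.050 = 2; upper rank = 40 × 0.950 = 38.
The 2nd smallest replicate is 1.17131; the 38th is 1.85739.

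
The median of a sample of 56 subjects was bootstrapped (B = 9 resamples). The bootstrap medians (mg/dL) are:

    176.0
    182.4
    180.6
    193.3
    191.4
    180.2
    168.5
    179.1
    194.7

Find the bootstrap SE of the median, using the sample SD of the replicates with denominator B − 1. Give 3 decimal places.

SE* = 8.674

Bootstrap SE is the standard deviation of the 9 replicate medians.
Mean of replicates: (176.0 + 182.4 + 180.6 + 193.3 + 191.4 + 180.2 + 168.5 + 179.1 + 194.7) / 9 = 1646.2000 / 9 = 182.9111
Sum of squared deviations: (−6.9111)² + (−0.5111)² + (−2.3111)² + (+10.3889)² + (+8.4889)² + (−2.7111)² + (−14.4111)² + (−3.8111)² + (+11.7889)² = 601.8889
Variance = 601.8889 / 8 = 75.2361
SE* = √75.2361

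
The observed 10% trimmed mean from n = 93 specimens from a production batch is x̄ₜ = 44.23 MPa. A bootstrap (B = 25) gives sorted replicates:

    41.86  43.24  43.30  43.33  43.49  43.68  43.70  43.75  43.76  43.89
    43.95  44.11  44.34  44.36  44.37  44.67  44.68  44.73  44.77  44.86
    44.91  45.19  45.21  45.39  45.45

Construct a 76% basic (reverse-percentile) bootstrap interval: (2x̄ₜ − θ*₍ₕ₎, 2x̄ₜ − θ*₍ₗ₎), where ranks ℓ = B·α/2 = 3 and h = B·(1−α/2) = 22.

(43.27, 45.16)

Percentile endpoints at ranks 3 and 22: θ*₍3₎ = 43.30, θ*₍22₎ = 45.19.
Basic interval reflects these around x̄ₜ:
  lower = 2 × 44.23 − 45.19 = 43.27
  upper = 2 × 44.23 − 43.30 = 45.16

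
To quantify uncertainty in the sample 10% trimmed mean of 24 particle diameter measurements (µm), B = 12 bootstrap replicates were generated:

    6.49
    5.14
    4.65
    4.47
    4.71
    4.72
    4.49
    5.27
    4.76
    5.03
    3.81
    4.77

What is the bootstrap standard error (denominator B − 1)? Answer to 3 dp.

Bootstrap SE is the standard deviation of the 12 replicate 10% trimmed means.
Mean of replicates: (6.49 + 5.14 + 4.65 + 4.47 + 4.71 + 4.72 + 4.49 + 5.27 + 4.76 + 5.03 + 3.81 + 4.77) / 12 = 58.31000 / 12 = 4.85917
Sum of squared deviations: (+1.63083)² + (+0.28083)² + (−0.20917)² + (−0.38917)² + (−0.14917)² + (−0.13917)² + (−0.36917)² + (+0.41083)² + (−0.09917)² + (+0.17083)² + (−1.04917)² + (−0.08917)² = 4.42809
Variance = 4.42809 / 11 = 0.40255
SE* = √0.40255

SE* = 0.634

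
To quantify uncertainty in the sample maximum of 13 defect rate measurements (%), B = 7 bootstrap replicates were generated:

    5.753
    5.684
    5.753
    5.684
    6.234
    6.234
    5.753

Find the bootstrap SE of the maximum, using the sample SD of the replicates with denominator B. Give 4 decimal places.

SE* = 0.2315

Bootstrap SE is the standard deviation of the 7 replicate maximums.
Mean of replicates: (5.753 + 5.684 + 5.753 + 5.684 + 6.234 + 6.234 + 5.753) / 7 = 41.09500 / 7 = 5.87071
Sum of squared deviations: (−0.11771)² + (−0.18671)² + (−0.11771)² + (−0.18671)² + (+0.36329)² + (+0.36329)² + (−0.11771)² = 0.37525
Variance = 0.37525 / 7 = 0.05361
SE* = √0.05361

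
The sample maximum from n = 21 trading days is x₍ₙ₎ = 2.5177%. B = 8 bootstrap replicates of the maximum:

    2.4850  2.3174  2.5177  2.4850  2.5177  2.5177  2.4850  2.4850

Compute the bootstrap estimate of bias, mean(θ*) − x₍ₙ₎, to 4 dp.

mean(θ*) = (2.4850 + 2.3174 + 2.5177 + 2.4850 + 2.5177 + 2.5177 + 2.4850 + 2.4850) / 8 = 2.47631
bias = 2.47631 − 2.5177

bias = −0.0414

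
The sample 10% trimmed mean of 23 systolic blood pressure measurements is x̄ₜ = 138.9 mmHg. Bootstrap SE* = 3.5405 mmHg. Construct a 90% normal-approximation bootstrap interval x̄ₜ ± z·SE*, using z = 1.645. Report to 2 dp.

(133.08, 144.72)

Margin = 1.645 × 3.5405 = 5.824
Interval: 138.9 ± 5.824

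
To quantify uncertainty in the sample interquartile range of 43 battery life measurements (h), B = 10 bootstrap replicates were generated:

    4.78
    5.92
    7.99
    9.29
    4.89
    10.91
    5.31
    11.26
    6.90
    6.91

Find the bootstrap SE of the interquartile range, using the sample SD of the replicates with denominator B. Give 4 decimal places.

Bootstrap SE is the standard deviation of the 10 replicate interquartile ranges.
Mean of replicates: (4.78 + 5.92 + 7.99 + 9.29 + 4.89 + 10.91 + 5.31 + 11.26 + 6.90 + 6.91) / 10 = 74.16000 / 10 = 7.41600
Sum of squared deviations: (−2.63600)² + (−1.49600)² + (+0.57400)² + (+1.87400)² + (−2.52600)² + (+3.49400)² + (−2.10600)² + (+3.84400)² + (−0.51600)² + (−0.50600)² = 51.35044
Variance = 51.35044 / 10 = 5.13504
SE* = √5.13504

SE* = 2.2661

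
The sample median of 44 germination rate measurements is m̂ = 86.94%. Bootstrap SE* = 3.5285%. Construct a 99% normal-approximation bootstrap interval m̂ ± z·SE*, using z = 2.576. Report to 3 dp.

Margin = 2.576 × 3.5285 = 9.0894
Interval: 86.94 ± 9.0894

(77.851, 96.029)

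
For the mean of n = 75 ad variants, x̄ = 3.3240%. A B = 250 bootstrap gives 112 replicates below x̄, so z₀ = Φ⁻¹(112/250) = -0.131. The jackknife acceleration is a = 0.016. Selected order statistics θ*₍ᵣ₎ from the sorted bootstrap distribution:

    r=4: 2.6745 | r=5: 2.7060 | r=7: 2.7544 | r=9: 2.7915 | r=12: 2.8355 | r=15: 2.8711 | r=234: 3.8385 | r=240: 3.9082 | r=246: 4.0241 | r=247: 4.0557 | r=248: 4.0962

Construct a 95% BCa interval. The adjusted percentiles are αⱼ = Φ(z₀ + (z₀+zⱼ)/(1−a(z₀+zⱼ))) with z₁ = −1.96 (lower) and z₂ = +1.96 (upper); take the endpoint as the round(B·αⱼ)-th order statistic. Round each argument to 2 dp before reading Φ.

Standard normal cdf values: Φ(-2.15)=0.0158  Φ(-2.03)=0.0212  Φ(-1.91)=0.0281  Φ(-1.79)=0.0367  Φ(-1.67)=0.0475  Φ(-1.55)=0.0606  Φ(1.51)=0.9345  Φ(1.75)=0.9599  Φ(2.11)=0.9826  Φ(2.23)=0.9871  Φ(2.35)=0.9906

(2.6745, 3.9082)

Lower: z₀ + z₁ = -0.131 + (-1.960) = -2.091; 1 − a(z₀+z₁) = 1 − (0.016)(-2.091) = 1.0335; argument = -0.131 + (-2.091)/1.0335 = -2.1543 → -2.15.
α₁ = Φ(-2.15) = 0.0158; rank = round(250 × 0.0158) = 4; θ*₍4₎ = 2.6745.
Upper: z₀ + z₂ = 1.829; 1 − a(z₀+z₂) = 0.9707; argument = 1.7531 → 1.75; α₂ = 0.9599; rank = 240; θ*₍240₎ = 3.9082.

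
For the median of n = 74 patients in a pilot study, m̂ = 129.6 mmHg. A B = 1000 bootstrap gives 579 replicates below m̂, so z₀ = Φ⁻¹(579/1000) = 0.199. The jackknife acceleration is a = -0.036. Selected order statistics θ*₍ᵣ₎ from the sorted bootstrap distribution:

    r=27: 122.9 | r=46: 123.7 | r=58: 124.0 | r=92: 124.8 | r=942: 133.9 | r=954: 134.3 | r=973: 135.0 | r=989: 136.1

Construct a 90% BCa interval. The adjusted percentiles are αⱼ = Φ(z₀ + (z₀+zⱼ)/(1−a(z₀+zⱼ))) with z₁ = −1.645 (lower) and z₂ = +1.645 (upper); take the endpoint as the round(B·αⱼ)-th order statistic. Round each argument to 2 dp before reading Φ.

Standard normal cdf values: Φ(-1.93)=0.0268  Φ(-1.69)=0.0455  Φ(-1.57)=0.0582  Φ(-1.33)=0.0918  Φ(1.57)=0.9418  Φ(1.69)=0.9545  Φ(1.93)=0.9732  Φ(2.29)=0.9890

Lower: z₀ + z₁ = 0.199 + (-1.645) = -1.446; 1 − a(z₀+z₁) = 1 − (-0.036)(-1.446) = 0.9479; argument = 0.199 + (-1.446)/0.9479 = -1.3264 → -1.33.
α₁ = Φ(-1.33) = 0.0918; rank = round(1000 × 0.0918) = 92; θ*₍92₎ = 124.8.
Upper: z₀ + z₂ = 1.844; 1 − a(z₀+z₂) = 1.0664; argument = 1.9282 → 1.93; α₂ = 0.9732; rank = 973; θ*₍973₎ = 135.0.

(124.8, 135.0)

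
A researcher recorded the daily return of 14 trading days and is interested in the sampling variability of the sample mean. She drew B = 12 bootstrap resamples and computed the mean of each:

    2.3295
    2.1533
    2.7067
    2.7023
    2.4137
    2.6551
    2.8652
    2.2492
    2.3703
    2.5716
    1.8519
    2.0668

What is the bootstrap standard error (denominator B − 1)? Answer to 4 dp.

Bootstrap SE is the standard deviation of the 12 replicate means.
Mean of replicates: (2.3295 + 2.1533 + 2.7067 + 2.7023 + 2.4137 + 2.6551 + 2.8652 + 2.2492 + 2.3703 + 2.5716 + 1.8519 + 2.0668) / 12 = 28.93560 / 12 = 2.41130
Sum of squared deviations: (−0.08180)² + (−0.25800)² + (+0.29540)² + (+0.29100)² + (+0.00240)² + (+0.24380)² + (+0.45390)² + (−0.16210)² + (−0.04100)² + (+0.16030)² + (−0.55940)² + (−0.34450)² = 0.99593
Variance = 0.99593 / 11 = 0.09054
SE* = √0.09054

SE* = 0.3009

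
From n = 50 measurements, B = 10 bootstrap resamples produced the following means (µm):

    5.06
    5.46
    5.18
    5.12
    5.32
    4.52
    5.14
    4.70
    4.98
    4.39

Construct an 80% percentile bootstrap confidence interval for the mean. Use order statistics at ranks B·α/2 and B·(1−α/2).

Sorted replicates: 4.39, 4.52, 4.70, 4.98, 5.06, 5.12, 5.14, 5.18, 5.32, 5.46
α = 0.20; lower rank = 10 × 0.100 = 1; upper rank = 10 × 0.900 = 9.
The 1st smallest replicate is 4.39; the 9th is 5.32.

(4.39, 5.32)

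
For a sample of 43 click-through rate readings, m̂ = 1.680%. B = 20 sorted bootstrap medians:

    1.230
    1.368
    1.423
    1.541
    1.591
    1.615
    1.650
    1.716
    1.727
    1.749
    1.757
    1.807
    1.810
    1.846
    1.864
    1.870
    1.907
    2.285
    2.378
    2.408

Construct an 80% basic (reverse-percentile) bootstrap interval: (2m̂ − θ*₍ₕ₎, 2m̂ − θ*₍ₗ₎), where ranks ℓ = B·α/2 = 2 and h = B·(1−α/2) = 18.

Percentile endpoints at ranks 2 and 18: θ*₍2₎ = 1.368, θ*₍18₎ = 2.285.
Basic interval reflects these around m̂:
  lower = 2 × 1.680 − 2.285 = 1.075
  upper = 2 × 1.680 − 1.368 = 1.992

(1.075, 1.992)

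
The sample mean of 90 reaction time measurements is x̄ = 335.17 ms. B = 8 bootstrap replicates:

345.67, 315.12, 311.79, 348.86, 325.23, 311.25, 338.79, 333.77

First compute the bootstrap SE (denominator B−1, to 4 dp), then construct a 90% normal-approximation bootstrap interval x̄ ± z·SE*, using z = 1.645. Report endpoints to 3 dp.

Mean of replicates = 328.8100; sum of squared deviations = 1608.7306; SE* = √(1608.7306/7) = 15.1598
Margin = 1.645 × 15.1598 = 24.9379
Interval: 335.17 ± 24.9379

(310.232, 360.108)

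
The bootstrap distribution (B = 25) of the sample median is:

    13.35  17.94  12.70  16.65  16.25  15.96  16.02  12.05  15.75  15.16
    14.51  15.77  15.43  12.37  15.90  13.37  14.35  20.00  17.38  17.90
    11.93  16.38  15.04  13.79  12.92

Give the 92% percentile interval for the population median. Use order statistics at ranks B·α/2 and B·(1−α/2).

(11.93, 17.94)

Sorted replicates: 11.93, 12.05, 12.37, 12.70, 12.92, 13.35, 13.37, 13.79, 14.35, 14.51, 15.04, 15.16, 15.43, 15.75, 15.77, 15.90, 15.96, 16.02, 16.25, 16.38, 16.65, 17.38, 17.90, 17.94, 20.00
α = 0.08; lower rank = 25 × 0.040 = 1; upper rank = 25 × 0.960 = 24.
The 1st smallest replicate is 11.93; the 24th is 17.94.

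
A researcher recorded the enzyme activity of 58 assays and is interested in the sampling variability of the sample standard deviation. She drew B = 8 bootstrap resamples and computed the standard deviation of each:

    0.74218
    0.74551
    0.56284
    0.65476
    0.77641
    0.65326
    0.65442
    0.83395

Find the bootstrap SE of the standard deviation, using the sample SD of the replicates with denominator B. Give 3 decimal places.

SE* = 0.081

Bootstrap SE is the standard deviation of the 8 replicate standard deviations.
Mean of replicates: (0.74218 + 0.74551 + 0.56284 + 0.65476 + 0.77641 + 0.65326 + 0.65442 + 0.83395) / 8 = 5.623330 / 8 = 0.702916
Sum of squared deviations: (+0.039264)² + (+0.042594)² + (−0.140076)² + (−0.048156)² + (+0.073494)² + (−0.049656)² + (−0.048496)² + (+0.131034)² = 0.052685
Variance = 0.052685 / 8 = 0.006586
SE* = √0.006586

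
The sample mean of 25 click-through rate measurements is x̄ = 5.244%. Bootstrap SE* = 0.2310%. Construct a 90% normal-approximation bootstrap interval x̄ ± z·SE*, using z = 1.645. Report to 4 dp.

(4.8640, 5.6240)

Margin = 1.645 × 0.2310 = 0.38000
Interval: 5.244 ± 0.38000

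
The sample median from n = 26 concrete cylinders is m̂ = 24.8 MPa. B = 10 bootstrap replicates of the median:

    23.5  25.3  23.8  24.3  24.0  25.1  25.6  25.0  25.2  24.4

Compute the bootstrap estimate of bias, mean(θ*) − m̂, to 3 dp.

mean(θ*) = (23.5 + 25.3 + 23.8 + 24.3 + 24.0 + 25.1 + 25.6 + 25.0 + 25.2 + 24.4) / 10 = 24.6200
bias = 24.6200 − 24.8

bias = −0.180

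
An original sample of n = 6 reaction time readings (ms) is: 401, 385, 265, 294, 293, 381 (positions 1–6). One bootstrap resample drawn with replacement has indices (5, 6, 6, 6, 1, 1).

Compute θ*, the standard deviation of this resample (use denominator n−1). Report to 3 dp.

Resample values: 293, 381, 381, 381, 401, 401.
Mean = 373.0000; sum of squared deviations = 8160.0000
s² = 8160.0000 / 5 = 1632.0000
s = √1632.0000 = 40.398

θ* = 40.398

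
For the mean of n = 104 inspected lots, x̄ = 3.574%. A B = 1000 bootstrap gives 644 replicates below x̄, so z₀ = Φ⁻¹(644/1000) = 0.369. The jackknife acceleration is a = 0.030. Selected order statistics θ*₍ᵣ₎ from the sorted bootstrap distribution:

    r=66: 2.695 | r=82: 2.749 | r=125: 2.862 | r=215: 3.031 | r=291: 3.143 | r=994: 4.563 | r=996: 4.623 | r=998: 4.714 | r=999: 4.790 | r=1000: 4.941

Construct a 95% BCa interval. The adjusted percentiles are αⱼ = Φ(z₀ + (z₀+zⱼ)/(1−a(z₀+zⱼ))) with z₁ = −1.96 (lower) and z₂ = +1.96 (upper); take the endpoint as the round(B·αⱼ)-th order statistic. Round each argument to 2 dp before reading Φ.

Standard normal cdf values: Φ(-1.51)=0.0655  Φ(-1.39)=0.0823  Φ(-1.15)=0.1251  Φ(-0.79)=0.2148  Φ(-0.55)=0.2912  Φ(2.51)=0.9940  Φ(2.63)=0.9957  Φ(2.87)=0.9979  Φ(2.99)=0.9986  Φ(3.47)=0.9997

Lower: z₀ + z₁ = 0.369 + (-1.960) = -1.591; 1 − a(z₀+z₁) = 1 − (0.030)(-1.591) = 1.0477; argument = 0.369 + (-1.591)/1.0477 = -1.1495 → -1.15.
α₁ = Φ(-1.15) = 0.1251; rank = round(1000 × 0.1251) = 125; θ*₍125₎ = 2.862.
Upper: z₀ + z₂ = 2.329; 1 − a(z₀+z₂) = 0.9301; argument = 2.8730 → 2.87; α₂ = 0.9979; rank = 998; θ*₍998₎ = 4.714.

(2.862, 4.714)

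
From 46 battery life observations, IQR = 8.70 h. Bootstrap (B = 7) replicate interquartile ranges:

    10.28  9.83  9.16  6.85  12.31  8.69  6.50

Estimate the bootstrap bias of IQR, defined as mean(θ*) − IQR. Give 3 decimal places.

mean(θ*) = (10.28 + 9.83 + 9.16 + 6.85 + 12.31 + 8.69 + 6.50) / 7 = 9.0886
bias = 9.0886 − 8.70

bias = +0.389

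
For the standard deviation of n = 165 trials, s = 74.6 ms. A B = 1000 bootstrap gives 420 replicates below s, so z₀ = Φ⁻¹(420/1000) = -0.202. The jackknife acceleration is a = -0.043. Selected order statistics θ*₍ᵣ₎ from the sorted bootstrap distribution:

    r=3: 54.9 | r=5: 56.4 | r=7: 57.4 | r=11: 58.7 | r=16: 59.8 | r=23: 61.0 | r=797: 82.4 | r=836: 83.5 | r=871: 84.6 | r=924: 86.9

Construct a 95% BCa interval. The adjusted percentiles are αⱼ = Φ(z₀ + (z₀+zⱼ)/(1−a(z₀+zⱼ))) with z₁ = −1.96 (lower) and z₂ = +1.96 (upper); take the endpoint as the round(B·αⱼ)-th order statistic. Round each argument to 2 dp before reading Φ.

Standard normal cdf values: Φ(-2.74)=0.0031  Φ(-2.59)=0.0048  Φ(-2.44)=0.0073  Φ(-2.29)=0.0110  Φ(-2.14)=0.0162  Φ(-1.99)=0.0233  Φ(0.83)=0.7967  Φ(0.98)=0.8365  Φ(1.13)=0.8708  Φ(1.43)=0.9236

Lower: z₀ + z₁ = -0.202 + (-1.960) = -2.162; 1 − a(z₀+z₁) = 1 − (-0.043)(-2.162) = 0.9070; argument = -0.202 + (-2.162)/0.9070 = -2.5856 → -2.59.
α₁ = Φ(-2.59) = 0.0048; rank = round(1000 × 0.0048) = 5; θ*₍5₎ = 56.4.
Upper: z₀ + z₂ = 1.758; 1 − a(z₀+z₂) = 1.0756; argument = 1.4324 → 1.43; α₂ = 0.9236; rank = 924; θ*₍924₎ = 86.9.

(56.4, 86.9)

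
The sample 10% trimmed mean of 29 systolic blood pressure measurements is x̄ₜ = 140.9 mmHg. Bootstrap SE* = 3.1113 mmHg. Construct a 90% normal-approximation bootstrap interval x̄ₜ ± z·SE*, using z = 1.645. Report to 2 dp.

(135.78, 146.02)

Margin = 1.645 × 3.1113 = 5.118
Interval: 140.9 ± 5.118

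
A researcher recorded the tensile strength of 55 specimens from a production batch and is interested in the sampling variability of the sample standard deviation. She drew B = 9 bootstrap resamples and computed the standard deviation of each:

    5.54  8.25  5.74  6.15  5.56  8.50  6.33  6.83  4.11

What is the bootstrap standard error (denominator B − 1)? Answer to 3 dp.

SE* = 1.377

Bootstrap SE is the standard deviation of the 9 replicate standard deviations.
Mean of replicates: (5.54 + 8.25 + 5.74 + 6.15 + 5.56 + 8.50 + 6.33 + 6.83 + 4.11) / 9 = 57.0100 / 9 = 6.3344
Sum of squared deviations: (−0.7944)² + (+1.9156)² + (−0.5944)² + (−0.1844)² + (−0.7744)² + (+2.1656)² + (−0.0044)² + (+0.4956)² + (−2.2244)² = 15.1710
Variance = 15.1710 / 8 = 1.8964
SE* = √1.8964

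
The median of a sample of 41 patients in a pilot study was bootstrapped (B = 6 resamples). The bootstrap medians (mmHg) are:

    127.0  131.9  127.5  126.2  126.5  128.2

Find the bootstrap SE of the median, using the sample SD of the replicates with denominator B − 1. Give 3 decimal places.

SE* = 2.093

Bootstrap SE is the standard deviation of the 6 replicate medians.
Mean of replicates: (127.0 + 131.9 + 127.5 + 126.2 + 126.5 + 128.2) / 6 = 767.3000 / 6 = 127.8833
Sum of squared deviations: (−0.8833)² + (+4.0167)² + (−0.3833)² + (−1.6833)² + (−1.3833)² + (+0.3167)² = 21.9083
Variance = 21.9083 / 5 = 4.3817
SE* = √4.3817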